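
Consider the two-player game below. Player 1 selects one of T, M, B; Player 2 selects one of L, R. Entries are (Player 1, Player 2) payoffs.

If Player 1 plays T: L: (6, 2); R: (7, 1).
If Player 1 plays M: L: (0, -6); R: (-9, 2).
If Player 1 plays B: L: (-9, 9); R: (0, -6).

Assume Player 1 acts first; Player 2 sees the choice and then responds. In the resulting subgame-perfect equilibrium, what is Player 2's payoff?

2

Backward induction with Player 1 moving first.
- T: Player 2 compares 2, 1 and picks L; Player 1 would get 6.
- M: Player 2 compares -6, 2 and picks R; Player 1 would get -9.
- B: Player 2 compares 9, -6 and picks L; Player 1 would get -9.
Player 1's induced payoffs are 6, -9, -9, so Player 1 commits to T. Subgame-perfect outcome: (T, L) with payoffs (6, 2).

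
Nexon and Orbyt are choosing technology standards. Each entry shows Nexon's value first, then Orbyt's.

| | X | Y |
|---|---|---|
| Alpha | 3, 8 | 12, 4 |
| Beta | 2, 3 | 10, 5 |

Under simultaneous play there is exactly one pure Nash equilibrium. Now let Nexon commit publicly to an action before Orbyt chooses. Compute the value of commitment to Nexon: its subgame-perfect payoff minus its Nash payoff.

Work backward from Orbyt's decision.
- Alpha → Orbyt plays X (best of 8, 4); Nexon gets 3.
- Beta → Orbyt plays Y (best of 3, 5); Nexon gets 10.
Nexon's induced payoffs are 3, 10, so Nexon commits to Beta. Subgame-perfect outcome: (Beta, Y) with payoffs (10, 5).
Now find the simultaneous Nash equilibrium.
Nexon's best replies: X→Alpha; Y→Alpha.
Orbyt's best replies: Alpha→X; Beta→Y.
The unique mutual best reply is (Alpha, X), giving (3, 8).
Nexon's commitment gain: 10 − 3 = 7.

7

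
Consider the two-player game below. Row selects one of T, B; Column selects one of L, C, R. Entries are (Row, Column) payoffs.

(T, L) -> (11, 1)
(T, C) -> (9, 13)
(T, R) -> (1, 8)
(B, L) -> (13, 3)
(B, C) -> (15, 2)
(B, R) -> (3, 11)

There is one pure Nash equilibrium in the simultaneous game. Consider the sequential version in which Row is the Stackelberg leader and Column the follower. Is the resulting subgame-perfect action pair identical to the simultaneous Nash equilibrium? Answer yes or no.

Solve by backward induction (Row leads).
- T → Column plays C (best of 1, 13, 8); Row gets 9.
- B → Column plays R (best of 3, 2, 11); Row gets 3.
Maximizing over 9, 3, Row chooses T. Subgame-perfect outcome: (T, C) with payoffs (9, 13).
Now find the simultaneous Nash equilibrium.
Row's best replies: L→B; C→B; R→B.
Column's best replies: T→C; B→R.
The unique mutual best reply is (B, R), giving (3, 11).
Sequential outcome (T, C) differs from the Nash profile (B, R).

no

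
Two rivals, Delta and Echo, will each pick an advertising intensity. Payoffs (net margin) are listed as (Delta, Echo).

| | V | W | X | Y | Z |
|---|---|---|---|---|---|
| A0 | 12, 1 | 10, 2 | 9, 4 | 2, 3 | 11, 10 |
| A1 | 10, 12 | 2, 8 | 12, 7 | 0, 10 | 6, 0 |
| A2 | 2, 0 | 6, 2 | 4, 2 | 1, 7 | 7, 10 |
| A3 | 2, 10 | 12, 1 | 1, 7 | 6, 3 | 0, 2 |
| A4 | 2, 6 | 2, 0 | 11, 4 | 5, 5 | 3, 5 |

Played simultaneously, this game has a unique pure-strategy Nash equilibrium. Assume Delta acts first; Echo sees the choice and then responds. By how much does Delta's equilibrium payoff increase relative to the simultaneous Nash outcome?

Echo best-responds to each possible Delta move:
- A0: BR = Z, leader payoff 11.
- A1: BR = V, leader payoff 10.
- A2: BR = Z, leader payoff 7.
- A3: BR = V, leader payoff 2.
- A4: BR = V, leader payoff 2.
Among 11, 10, 7, 2, 2, the best is 11 at A0. Subgame-perfect outcome: (A0, Z) with payoffs (11, 10).
Now find the simultaneous Nash equilibrium.
Delta's best replies: V→A0; W→A3; X→A1; Y→A3; Z→A0.
Echo's best replies: A0→Z; A1→V; A2→Z; A3→V; A4→V.
Only (A0, Z) has each player best-responding; Nash payoffs (11, 10).
Delta's commitment gain: 11 − 11 = 0.

0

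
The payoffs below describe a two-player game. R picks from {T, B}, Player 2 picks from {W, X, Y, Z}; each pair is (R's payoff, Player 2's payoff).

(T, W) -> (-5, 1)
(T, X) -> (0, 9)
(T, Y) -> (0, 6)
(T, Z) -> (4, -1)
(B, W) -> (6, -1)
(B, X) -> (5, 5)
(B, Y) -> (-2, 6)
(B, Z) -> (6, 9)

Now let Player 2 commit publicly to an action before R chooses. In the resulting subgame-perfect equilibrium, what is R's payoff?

6

Backward induction with Player 2 moving first.
- W → R plays B (best of -5, 6); Player 2 gets -1.
- X → R plays B (best of 0, 5); Player 2 gets 5.
- Y → R plays T (best of 0, -2); Player 2 gets 6.
- Z → R plays B (best of 4, 6); Player 2 gets 9.
Maximizing over -1, 5, 6, 9, Player 2 chooses Z. Subgame-perfect outcome: (B, Z) with payoffs (6, 9).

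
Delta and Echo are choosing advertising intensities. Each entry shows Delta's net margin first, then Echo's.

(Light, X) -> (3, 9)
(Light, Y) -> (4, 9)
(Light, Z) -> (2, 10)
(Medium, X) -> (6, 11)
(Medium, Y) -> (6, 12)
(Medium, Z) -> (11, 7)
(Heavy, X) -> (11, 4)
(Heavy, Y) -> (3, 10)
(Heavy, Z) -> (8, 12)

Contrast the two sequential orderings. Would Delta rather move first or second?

first

If Delta leads: Echo's best replies are Light→Z, Medium→Y, Heavy→Z; Delta's induced payoffs 2, 6, 8; outcome (Heavy, Z), payoffs (8, 12).
If Echo leads: Delta's best replies are X→Heavy, Y→Medium, Z→Medium; Echo's induced payoffs 4, 12, 7; outcome (Medium, Y), payoffs (6, 12).
Delta gets 8 moving first and 6 moving second, so Delta prefers to move first.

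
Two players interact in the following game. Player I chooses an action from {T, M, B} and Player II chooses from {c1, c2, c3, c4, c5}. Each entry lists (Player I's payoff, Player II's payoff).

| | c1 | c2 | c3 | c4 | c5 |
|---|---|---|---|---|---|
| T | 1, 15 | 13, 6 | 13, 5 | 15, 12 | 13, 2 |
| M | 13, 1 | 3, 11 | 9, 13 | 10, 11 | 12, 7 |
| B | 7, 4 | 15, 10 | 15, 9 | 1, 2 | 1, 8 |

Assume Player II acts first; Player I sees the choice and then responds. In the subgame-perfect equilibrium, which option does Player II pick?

c4

Work backward from Player I's decision.
- c1: Player I compares 1, 13, 7 and picks M; Player II would get 1.
- c2: Player I compares 13, 3, 15 and picks B; Player II would get 10.
- c3: Player I compares 13, 9, 15 and picks B; Player II would get 9.
- c4: Player I compares 15, 10, 1 and picks T; Player II would get 12.
- c5: Player I compares 13, 12, 1 and picks T; Player II would get 2.
Maximizing over 1, 10, 9, 12, 2, Player II chooses c4. Subgame-perfect outcome: (T, c4) with payoffs (15, 12).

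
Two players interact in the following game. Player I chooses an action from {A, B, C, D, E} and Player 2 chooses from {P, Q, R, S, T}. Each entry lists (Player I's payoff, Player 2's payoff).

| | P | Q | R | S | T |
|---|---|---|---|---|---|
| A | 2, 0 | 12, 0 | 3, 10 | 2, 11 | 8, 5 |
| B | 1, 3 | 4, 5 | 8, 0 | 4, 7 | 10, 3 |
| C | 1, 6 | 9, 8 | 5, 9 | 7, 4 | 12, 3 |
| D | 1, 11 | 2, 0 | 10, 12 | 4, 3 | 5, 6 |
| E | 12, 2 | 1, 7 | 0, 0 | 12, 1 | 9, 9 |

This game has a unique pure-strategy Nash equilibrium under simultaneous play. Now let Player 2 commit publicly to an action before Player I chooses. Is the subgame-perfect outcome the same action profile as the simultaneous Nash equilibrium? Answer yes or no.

Backward induction with Player 2 moving first.
- P: Player I compares 2, 1, 1, 1, 12 and picks E; Player 2 would get 2.
- Q: Player I compares 12, 4, 9, 2, 1 and picks A; Player 2 would get 0.
- R: Player I compares 3, 8, 5, 10, 0 and picks D; Player 2 would get 12.
- S: Player I compares 2, 4, 7, 4, 12 and picks E; Player 2 would get 1.
- T: Player I compares 8, 10, 12, 5, 9 and picks C; Player 2 would get 3.
Among 2, 0, 12, 1, 3, the best is 12 at R. Subgame-perfect outcome: (D, R) with payoffs (10, 12).
Now find the simultaneous Nash equilibrium.
Player I's best replies: P→E; Q→A; R→D; S→E; T→C.
Player 2's best replies: A→S; B→S; C→R; D→R; E→T.
Only (D, R) has each player best-responding; Nash payoffs (10, 12).
Sequential outcome (D, R) coincides with the Nash profile (D, R).

yes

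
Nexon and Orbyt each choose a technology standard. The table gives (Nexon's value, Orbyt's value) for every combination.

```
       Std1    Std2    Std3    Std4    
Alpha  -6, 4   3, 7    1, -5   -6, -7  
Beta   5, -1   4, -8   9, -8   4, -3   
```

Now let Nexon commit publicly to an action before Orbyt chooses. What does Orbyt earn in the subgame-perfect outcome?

Orbyt best-responds to each possible Nexon move:
- Alpha: BR = Std2, leader payoff 3.
- Beta: BR = Std1, leader payoff 5.
Among 3, 5, the best is 5 at Beta. Subgame-perfect outcome: (Beta, Std1) with payoffs (5, -1).

-1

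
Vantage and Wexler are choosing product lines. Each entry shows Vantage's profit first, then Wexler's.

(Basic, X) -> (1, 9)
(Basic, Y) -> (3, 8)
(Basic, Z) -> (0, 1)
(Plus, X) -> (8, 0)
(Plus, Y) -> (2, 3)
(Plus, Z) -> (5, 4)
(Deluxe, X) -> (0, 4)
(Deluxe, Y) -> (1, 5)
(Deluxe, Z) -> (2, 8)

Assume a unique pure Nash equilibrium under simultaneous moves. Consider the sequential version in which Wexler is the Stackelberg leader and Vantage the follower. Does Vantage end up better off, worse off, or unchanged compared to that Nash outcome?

Solve by backward induction (Wexler leads).
- X: BR = Plus, leader payoff 0.
- Y: BR = Basic, leader payoff 8.
- Z: BR = Plus, leader payoff 4.
Wexler's induced payoffs are 0, 8, 4, so Wexler commits to Y. Subgame-perfect outcome: (Basic, Y) with payoffs (3, 8).
Now find the simultaneous Nash equilibrium.
Vantage's best replies: X→Plus; Y→Basic; Z→Plus.
Wexler's best replies: Basic→X; Plus→Z; Deluxe→Z.
The unique mutual best reply is (Plus, Z), giving (5, 4).
Vantage earns 3 sequentially versus 5 at the Nash outcome: worse off.

worse off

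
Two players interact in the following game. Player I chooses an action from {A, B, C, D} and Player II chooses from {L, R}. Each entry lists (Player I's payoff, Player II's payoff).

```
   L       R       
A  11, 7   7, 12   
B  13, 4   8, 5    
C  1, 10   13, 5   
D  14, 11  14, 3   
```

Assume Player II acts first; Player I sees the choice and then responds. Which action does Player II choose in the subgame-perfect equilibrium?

L

Work backward from Player I's decision.
- L: BR = D, leader payoff 11.
- R: BR = D, leader payoff 3.
Player II's induced payoffs are 11, 3, so Player II commits to L. Subgame-perfect outcome: (D, L) with payoffs (14, 11).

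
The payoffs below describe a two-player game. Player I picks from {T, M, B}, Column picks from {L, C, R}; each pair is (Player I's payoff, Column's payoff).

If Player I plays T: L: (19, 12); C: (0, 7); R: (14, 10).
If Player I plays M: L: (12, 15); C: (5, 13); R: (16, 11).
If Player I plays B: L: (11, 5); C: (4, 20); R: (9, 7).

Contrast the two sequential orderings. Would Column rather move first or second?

If Player I leads: Column's best replies are T→L, M→L, B→C; Player I's induced payoffs 19, 12, 4; outcome (T, L), payoffs (19, 12).
If Column leads: Player I's best replies are L→T, C→M, R→M; Column's induced payoffs 12, 13, 11; outcome (M, C), payoffs (5, 13).
Column gets 13 moving first and 12 moving second, so Column prefers to move first.

first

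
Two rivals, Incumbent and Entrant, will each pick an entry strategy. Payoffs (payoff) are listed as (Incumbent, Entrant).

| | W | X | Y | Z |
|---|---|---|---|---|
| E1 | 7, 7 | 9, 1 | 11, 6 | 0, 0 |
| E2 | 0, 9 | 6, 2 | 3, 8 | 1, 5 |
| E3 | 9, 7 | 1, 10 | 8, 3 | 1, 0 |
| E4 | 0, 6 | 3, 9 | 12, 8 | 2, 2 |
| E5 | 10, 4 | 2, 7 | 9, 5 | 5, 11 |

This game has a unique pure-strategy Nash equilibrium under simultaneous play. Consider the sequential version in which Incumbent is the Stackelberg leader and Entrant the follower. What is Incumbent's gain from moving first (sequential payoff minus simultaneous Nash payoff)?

2

Entrant best-responds to each possible Incumbent move:
- E1: BR = W, leader payoff 7.
- E2: BR = W, leader payoff 0.
- E3: BR = X, leader payoff 1.
- E4: BR = X, leader payoff 3.
- E5: BR = Z, leader payoff 5.
Among 7, 0, 1, 3, 5, the best is 7 at E1. Subgame-perfect outcome: (E1, W) with payoffs (7, 7).
Under simultaneous play:
Incumbent's best replies: W→E5; X→E1; Y→E4; Z→E5.
Entrant's best replies: E1→W; E2→W; E3→X; E4→X; E5→Z.
Only (E5, Z) has each player best-responding; Nash payoffs (5, 11).
Incumbent's commitment gain: 7 − 5 = 2.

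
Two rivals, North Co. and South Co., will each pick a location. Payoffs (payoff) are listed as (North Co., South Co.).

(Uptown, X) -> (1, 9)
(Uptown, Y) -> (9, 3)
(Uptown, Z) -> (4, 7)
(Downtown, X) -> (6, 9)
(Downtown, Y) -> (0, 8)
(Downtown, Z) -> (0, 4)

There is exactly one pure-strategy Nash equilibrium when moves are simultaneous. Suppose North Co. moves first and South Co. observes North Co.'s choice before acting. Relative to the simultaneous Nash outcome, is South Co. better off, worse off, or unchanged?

unchanged

Solve by backward induction (North Co. leads).
- Uptown: BR = X, leader payoff 1.
- Downtown: BR = X, leader payoff 6.
Maximizing over 1, 6, North Co. chooses Downtown. Subgame-perfect outcome: (Downtown, X) with payoffs (6, 9).
For the simultaneous game, intersect best replies.
North Co.'s best replies: X→Downtown; Y→Uptown; Z→Uptown.
South Co.'s best replies: Uptown→X; Downtown→X.
Only (Downtown, X) has each player best-responding; Nash payoffs (6, 9).
South Co. earns 9 sequentially versus 9 at the Nash outcome: unchanged.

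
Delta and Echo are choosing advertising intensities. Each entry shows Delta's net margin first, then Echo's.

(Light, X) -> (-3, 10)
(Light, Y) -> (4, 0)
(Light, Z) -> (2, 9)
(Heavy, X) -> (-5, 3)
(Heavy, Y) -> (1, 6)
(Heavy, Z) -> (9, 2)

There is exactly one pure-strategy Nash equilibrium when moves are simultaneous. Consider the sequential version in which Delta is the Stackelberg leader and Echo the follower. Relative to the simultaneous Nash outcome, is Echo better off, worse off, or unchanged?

worse off

Work backward from Echo's decision.
- Light: Echo compares 10, 0, 9 and picks X; Delta would get -3.
- Heavy: Echo compares 3, 6, 2 and picks Y; Delta would get 1.
Delta's induced payoffs are -3, 1, so Delta commits to Heavy. Subgame-perfect outcome: (Heavy, Y) with payoffs (1, 6).
Under simultaneous play:
Delta's best replies: X→Light; Y→Light; Z→Heavy.
Echo's best replies: Light→X; Heavy→Y.
Only (Light, X) has each player best-responding; Nash payoffs (-3, 10).
Echo earns 6 sequentially versus 10 at the Nash outcome: worse off.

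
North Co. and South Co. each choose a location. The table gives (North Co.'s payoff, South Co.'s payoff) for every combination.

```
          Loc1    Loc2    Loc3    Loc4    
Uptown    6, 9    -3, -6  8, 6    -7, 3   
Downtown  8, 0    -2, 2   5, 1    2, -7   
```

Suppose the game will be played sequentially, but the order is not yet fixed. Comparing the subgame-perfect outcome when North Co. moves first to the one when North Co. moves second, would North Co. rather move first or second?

second

If North Co. leads: South Co.'s best replies are Uptown→Loc1, Downtown→Loc2; North Co.'s induced payoffs 6, -2; outcome (Uptown, Loc1), payoffs (6, 9).
If South Co. leads: North Co.'s best replies are Loc1→Downtown, Loc2→Downtown, Loc3→Uptown, Loc4→Downtown; South Co.'s induced payoffs 0, 2, 6, -7; outcome (Uptown, Loc3), payoffs (8, 6).
North Co. gets 6 moving first and 8 moving second, so North Co. prefers to move second.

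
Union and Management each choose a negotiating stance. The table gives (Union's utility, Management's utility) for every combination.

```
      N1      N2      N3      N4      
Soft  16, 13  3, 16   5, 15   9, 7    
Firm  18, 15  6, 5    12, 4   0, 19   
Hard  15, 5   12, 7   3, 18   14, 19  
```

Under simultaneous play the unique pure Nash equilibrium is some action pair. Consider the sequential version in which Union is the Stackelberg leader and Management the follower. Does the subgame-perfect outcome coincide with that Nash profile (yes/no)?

yes

Solve by backward induction (Union leads).
- Soft → Management plays N2 (best of 13, 16, 15, 7); Union gets 3.
- Firm → Management plays N4 (best of 15, 5, 4, 19); Union gets 0.
- Hard → Management plays N4 (best of 5, 7, 18, 19); Union gets 14.
Among 3, 0, 14, the best is 14 at Hard. Subgame-perfect outcome: (Hard, N4) with payoffs (14, 19).
Now find the simultaneous Nash equilibrium.
Union's best replies: N1→Firm; N2→Hard; N3→Firm; N4→Hard.
Management's best replies: Soft→N2; Firm→N4; Hard→N4.
Only (Hard, N4) has each player best-responding; Nash payoffs (14, 19).
Sequential outcome (Hard, N4) coincides with the Nash profile (Hard, N4).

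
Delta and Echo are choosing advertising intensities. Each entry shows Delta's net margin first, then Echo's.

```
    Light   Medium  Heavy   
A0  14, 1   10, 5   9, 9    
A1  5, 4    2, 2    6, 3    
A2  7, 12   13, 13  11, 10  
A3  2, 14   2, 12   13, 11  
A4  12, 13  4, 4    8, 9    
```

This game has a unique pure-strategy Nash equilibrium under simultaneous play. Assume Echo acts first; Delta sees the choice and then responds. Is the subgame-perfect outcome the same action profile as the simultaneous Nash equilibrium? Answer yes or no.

Solve by backward induction (Echo leads).
- Light: Delta compares 14, 5, 7, 2, 12 and picks A0; Echo would get 1.
- Medium: Delta compares 10, 2, 13, 2, 4 and picks A2; Echo would get 13.
- Heavy: Delta compares 9, 6, 11, 13, 8 and picks A3; Echo would get 11.
Echo's induced payoffs are 1, 13, 11, so Echo commits to Medium. Subgame-perfect outcome: (A2, Medium) with payoffs (13, 13).
For the simultaneous game, intersect best replies.
Delta's best replies: Light→A0; Medium→A2; Heavy→A3.
Echo's best replies: A0→Heavy; A1→Light; A2→Medium; A3→Light; A4→Light.
The unique mutual best reply is (A2, Medium), giving (13, 13).
Sequential outcome (A2, Medium) coincides with the Nash profile (A2, Medium).

yes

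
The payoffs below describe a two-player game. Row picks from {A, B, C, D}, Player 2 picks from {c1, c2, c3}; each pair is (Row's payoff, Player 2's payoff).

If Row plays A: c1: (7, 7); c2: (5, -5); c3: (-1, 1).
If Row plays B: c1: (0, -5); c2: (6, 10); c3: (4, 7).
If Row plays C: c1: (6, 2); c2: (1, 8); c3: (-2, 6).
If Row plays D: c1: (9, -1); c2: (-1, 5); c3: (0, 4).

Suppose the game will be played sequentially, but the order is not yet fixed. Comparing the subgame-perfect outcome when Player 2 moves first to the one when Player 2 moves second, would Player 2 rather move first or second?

first

If Row leads: Player 2's best replies are A→c1, B→c2, C→c2, D→c2; Row's induced payoffs 7, 6, 1, -1; outcome (A, c1), payoffs (7, 7).
If Player 2 leads: Row's best replies are c1→D, c2→B, c3→B; Player 2's induced payoffs -1, 10, 7; outcome (B, c2), payoffs (6, 10).
Player 2 gets 10 moving first and 7 moving second, so Player 2 prefers to move first.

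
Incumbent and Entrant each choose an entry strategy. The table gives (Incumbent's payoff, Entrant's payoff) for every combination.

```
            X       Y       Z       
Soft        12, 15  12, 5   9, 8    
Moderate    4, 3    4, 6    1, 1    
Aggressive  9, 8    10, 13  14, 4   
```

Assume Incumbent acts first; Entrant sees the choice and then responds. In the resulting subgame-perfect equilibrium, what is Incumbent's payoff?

Backward induction with Incumbent moving first.
- Soft → Entrant plays X (best of 15, 5, 8); Incumbent gets 12.
- Moderate → Entrant plays Y (best of 3, 6, 1); Incumbent gets 4.
- Aggressive → Entrant plays Y (best of 8, 13, 4); Incumbent gets 10.
Maximizing over 12, 4, 10, Incumbent chooses Soft. Subgame-perfect outcome: (Soft, X) with payoffs (12, 15).

12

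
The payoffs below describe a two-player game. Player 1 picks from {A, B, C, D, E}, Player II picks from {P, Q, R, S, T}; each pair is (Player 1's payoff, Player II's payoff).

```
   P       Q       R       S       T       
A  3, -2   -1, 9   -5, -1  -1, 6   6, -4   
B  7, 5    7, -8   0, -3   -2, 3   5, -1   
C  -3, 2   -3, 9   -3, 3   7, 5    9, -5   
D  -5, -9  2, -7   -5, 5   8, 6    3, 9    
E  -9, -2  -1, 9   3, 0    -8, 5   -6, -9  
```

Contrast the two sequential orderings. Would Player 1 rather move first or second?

If Player 1 leads: Player II's best replies are A→Q, B→P, C→Q, D→T, E→Q; Player 1's induced payoffs -1, 7, -3, 3, -1; outcome (B, P), payoffs (7, 5).
If Player II leads: Player 1's best replies are P→B, Q→B, R→E, S→D, T→C; Player II's induced payoffs 5, -8, 0, 6, -5; outcome (D, S), payoffs (8, 6).
Player 1 gets 7 moving first and 8 moving second, so Player 1 prefers to move second.

second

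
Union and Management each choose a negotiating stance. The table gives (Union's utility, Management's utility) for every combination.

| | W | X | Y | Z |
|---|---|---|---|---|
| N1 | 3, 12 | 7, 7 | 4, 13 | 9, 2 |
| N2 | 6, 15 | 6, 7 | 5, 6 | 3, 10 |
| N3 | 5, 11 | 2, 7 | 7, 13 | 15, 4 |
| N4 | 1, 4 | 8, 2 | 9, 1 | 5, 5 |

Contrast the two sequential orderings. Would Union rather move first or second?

first

If Union leads: Management's best replies are N1→Y, N2→W, N3→Y, N4→Z; Union's induced payoffs 4, 6, 7, 5; outcome (N3, Y), payoffs (7, 13).
If Management leads: Union's best replies are W→N2, X→N4, Y→N4, Z→N3; Management's induced payoffs 15, 2, 1, 4; outcome (N2, W), payoffs (6, 15).
Union gets 7 moving first and 6 moving second, so Union prefers to move first.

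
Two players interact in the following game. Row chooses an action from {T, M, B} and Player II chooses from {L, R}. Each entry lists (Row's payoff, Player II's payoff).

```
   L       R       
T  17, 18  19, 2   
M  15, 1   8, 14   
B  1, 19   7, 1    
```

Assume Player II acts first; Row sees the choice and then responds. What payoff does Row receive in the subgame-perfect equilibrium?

Work backward from Row's decision.
- L: BR = T, leader payoff 18.
- R: BR = T, leader payoff 2.
Maximizing over 18, 2, Player II chooses L. Subgame-perfect outcome: (T, L) with payoffs (17, 18).

17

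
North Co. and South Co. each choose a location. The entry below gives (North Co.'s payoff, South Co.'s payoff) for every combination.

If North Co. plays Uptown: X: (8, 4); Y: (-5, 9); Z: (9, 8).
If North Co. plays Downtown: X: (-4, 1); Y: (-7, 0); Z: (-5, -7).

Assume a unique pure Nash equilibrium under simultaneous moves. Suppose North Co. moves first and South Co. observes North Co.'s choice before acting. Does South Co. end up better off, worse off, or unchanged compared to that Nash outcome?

worse off

Solve by backward induction (North Co. leads).
- Uptown → South Co. plays Y (best of 4, 9, 8); North Co. gets -5.
- Downtown → South Co. plays X (best of 1, 0, -7); North Co. gets -4.
Maximizing over -5, -4, North Co. chooses Downtown. Subgame-perfect outcome: (Downtown, X) with payoffs (-4, 1).
For the simultaneous game, intersect best replies.
North Co.'s best replies: X→Uptown; Y→Uptown; Z→Uptown.
South Co.'s best replies: Uptown→Y; Downtown→X.
The unique mutual best reply is (Uptown, Y), giving (-5, 9).
South Co. earns 1 sequentially versus 9 at the Nash outcome: worse off.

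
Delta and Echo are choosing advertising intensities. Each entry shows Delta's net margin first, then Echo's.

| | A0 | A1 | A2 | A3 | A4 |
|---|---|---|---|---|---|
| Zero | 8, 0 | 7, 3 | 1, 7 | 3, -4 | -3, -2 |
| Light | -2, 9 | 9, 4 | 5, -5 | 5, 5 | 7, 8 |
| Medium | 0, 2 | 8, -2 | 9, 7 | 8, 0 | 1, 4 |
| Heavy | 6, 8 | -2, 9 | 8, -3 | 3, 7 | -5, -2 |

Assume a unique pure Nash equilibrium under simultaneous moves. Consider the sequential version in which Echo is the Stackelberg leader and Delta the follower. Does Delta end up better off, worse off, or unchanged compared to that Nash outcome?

Solve by backward induction (Echo leads).
- A0 → Delta plays Zero (best of 8, -2, 0, 6); Echo gets 0.
- A1 → Delta plays Light (best of 7, 9, 8, -2); Echo gets 4.
- A2 → Delta plays Medium (best of 1, 5, 9, 8); Echo gets 7.
- A3 → Delta plays Medium (best of 3, 5, 8, 3); Echo gets 0.
- A4 → Delta plays Light (best of -3, 7, 1, -5); Echo gets 8.
Among 0, 4, 7, 0, 8, the best is 8 at A4. Subgame-perfect outcome: (Light, A4) with payoffs (7, 8).
Under simultaneous play:
Delta's best replies: A0→Zero; A1→Light; A2→Medium; A3→Medium; A4→Light.
Echo's best replies: Zero→A2; Light→A0; Medium→A2; Heavy→A1.
Only (Medium, A2) has each player best-responding; Nash payoffs (9, 7).
Delta earns 7 sequentially versus 9 at the Nash outcome: worse off.

worse off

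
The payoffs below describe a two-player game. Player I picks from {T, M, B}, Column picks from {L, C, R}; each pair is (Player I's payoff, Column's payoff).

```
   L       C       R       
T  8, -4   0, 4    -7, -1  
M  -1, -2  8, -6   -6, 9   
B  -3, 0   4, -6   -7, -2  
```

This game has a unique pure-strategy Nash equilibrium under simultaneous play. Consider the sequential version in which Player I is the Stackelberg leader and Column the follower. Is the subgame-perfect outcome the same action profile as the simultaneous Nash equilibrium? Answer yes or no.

Solve by backward induction (Player I leads).
- T → Column plays C (best of -4, 4, -1); Player I gets 0.
- M → Column plays R (best of -2, -6, 9); Player I gets -6.
- B → Column plays L (best of 0, -6, -2); Player I gets -3.
Player I's induced payoffs are 0, -6, -3, so Player I commits to T. Subgame-perfect outcome: (T, C) with payoffs (0, 4).
Under simultaneous play:
Player I's best replies: L→T; C→M; R→M.
Column's best replies: T→C; M→R; B→L.
Only (M, R) has each player best-responding; Nash payoffs (-6, 9).
Sequential outcome (T, C) differs from the Nash profile (M, R).

no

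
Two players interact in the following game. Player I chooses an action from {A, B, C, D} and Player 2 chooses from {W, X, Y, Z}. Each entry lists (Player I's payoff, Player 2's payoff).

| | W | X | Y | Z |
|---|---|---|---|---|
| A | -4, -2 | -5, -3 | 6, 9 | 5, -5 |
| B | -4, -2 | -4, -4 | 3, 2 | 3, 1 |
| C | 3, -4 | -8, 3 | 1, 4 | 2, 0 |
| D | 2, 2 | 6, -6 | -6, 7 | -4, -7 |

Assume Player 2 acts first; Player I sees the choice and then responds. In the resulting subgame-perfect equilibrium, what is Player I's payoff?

Solve by backward induction (Player 2 leads).
- W: BR = C, leader payoff -4.
- X: BR = D, leader payoff -6.
- Y: BR = A, leader payoff 9.
- Z: BR = A, leader payoff -5.
Maximizing over -4, -6, 9, -5, Player 2 chooses Y. Subgame-perfect outcome: (A, Y) with payoffs (6, 9).

6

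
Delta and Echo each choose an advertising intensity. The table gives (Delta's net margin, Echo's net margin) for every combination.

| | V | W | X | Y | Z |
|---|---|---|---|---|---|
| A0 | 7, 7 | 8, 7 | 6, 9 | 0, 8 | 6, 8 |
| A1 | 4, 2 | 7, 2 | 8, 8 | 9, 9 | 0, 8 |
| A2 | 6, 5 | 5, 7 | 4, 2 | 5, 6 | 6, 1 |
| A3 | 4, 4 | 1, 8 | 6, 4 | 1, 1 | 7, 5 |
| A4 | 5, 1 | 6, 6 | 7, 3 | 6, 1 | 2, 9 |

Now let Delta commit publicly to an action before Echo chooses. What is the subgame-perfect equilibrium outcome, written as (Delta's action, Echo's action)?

Solve by backward induction (Delta leads).
- A0 → Echo plays X (best of 7, 7, 9, 8, 8); Delta gets 6.
- A1 → Echo plays Y (best of 2, 2, 8, 9, 8); Delta gets 9.
- A2 → Echo plays W (best of 5, 7, 2, 6, 1); Delta gets 5.
- A3 → Echo plays W (best of 4, 8, 4, 1, 5); Delta gets 1.
- A4 → Echo plays Z (best of 1, 6, 3, 1, 9); Delta gets 2.
Delta's induced payoffs are 6, 9, 5, 1, 2, so Delta commits to A1. Subgame-perfect outcome: (A1, Y) with payoffs (9, 9).

(A1, Y)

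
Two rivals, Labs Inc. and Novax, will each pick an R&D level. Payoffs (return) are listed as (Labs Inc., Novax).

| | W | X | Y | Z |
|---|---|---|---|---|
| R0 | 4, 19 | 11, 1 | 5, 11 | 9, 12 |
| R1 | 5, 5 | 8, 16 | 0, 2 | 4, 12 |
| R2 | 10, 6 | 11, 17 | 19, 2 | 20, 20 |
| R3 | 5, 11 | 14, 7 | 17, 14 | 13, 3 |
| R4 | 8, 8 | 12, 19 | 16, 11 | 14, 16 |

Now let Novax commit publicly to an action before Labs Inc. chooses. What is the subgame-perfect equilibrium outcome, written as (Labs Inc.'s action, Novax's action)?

(R2, Z)

Work backward from Labs Inc.'s decision.
- W: BR = R2, leader payoff 6.
- X: BR = R3, leader payoff 7.
- Y: BR = R2, leader payoff 2.
- Z: BR = R2, leader payoff 20.
Among 6, 7, 2, 20, the best is 20 at Z. Subgame-perfect outcome: (R2, Z) with payoffs (20, 20).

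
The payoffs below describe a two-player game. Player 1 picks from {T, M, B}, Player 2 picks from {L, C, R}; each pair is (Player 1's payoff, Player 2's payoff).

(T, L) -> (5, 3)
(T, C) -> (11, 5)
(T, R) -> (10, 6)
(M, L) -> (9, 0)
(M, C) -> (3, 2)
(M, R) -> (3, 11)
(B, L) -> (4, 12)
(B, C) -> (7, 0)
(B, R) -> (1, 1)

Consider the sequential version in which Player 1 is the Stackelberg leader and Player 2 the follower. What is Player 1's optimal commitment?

Solve by backward induction (Player 1 leads).
- T → Player 2 plays R (best of 3, 5, 6); Player 1 gets 10.
- M → Player 2 plays R (best of 0, 2, 11); Player 1 gets 3.
- B → Player 2 plays L (best of 12, 0, 1); Player 1 gets 4.
Maximizing over 10, 3, 4, Player 1 chooses T. Subgame-perfect outcome: (T, R) with payoffs (10, 6).

T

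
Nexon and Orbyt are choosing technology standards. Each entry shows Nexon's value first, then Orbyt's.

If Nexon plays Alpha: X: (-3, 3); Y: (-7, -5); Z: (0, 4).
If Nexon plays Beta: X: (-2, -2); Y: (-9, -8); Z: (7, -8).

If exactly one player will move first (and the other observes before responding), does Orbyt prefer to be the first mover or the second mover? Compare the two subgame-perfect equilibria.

If Nexon leads: Orbyt's best replies are Alpha→Z, Beta→X; Nexon's induced payoffs 0, -2; outcome (Alpha, Z), payoffs (0, 4).
If Orbyt leads: Nexon's best replies are X→Beta, Y→Alpha, Z→Beta; Orbyt's induced payoffs -2, -5, -8; outcome (Beta, X), payoffs (-2, -2).
Orbyt gets -2 moving first and 4 moving second, so Orbyt prefers to move second.

second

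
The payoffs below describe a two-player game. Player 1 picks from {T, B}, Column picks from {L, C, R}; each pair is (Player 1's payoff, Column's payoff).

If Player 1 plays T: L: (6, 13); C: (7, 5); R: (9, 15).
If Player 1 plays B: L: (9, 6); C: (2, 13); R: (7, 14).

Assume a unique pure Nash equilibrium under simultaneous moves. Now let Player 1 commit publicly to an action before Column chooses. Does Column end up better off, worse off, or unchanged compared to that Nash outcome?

Work backward from Column's decision.
- T: BR = R, leader payoff 9.
- B: BR = R, leader payoff 7.
Player 1's induced payoffs are 9, 7, so Player 1 commits to T. Subgame-perfect outcome: (T, R) with payoffs (9, 15).
For the simultaneous game, intersect best replies.
Player 1's best replies: L→B; C→T; R→T.
Column's best replies: T→R; B→R.
The unique mutual best reply is (T, R), giving (9, 15).
Column earns 15 sequentially versus 15 at the Nash outcome: unchanged.

unchanged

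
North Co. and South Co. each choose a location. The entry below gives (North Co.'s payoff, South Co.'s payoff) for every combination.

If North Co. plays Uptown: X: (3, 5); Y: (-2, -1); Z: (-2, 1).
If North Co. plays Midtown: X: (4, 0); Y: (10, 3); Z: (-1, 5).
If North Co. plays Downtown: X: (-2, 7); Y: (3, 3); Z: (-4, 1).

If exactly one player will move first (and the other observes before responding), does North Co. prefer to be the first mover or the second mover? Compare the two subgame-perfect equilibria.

first

If North Co. leads: South Co.'s best replies are Uptown→X, Midtown→Z, Downtown→X; North Co.'s induced payoffs 3, -1, -2; outcome (Uptown, X), payoffs (3, 5).
If South Co. leads: North Co.'s best replies are X→Midtown, Y→Midtown, Z→Midtown; South Co.'s induced payoffs 0, 3, 5; outcome (Midtown, Z), payoffs (-1, 5).
North Co. gets 3 moving first and -1 moving second, so North Co. prefers to move first.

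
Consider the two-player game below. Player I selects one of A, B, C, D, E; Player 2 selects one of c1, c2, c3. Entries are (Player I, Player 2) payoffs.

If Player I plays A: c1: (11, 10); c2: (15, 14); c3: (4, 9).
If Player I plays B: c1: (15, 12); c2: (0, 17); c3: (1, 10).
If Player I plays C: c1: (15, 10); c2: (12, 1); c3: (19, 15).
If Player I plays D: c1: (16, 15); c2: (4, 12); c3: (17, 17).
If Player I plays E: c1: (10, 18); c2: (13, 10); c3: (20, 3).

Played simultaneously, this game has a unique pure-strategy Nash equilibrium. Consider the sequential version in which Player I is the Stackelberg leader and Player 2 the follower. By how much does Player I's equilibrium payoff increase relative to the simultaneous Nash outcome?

Solve by backward induction (Player I leads).
- A → Player 2 plays c2 (best of 10, 14, 9); Player I gets 15.
- B → Player 2 plays c2 (best of 12, 17, 10); Player I gets 0.
- C → Player 2 plays c3 (best of 10, 1, 15); Player I gets 19.
- D → Player 2 plays c3 (best of 15, 12, 17); Player I gets 17.
- E → Player 2 plays c1 (best of 18, 10, 3); Player I gets 10.
Among 15, 0, 19, 17, 10, the best is 19 at C. Subgame-perfect outcome: (C, c3) with payoffs (19, 15).
Under simultaneous play:
Player I's best replies: c1→D; c2→A; c3→E.
Player 2's best replies: A→c2; B→c2; C→c3; D→c3; E→c1.
The unique mutual best reply is (A, c2), giving (15, 14).
Player I's commitment gain: 19 − 15 = 4.

4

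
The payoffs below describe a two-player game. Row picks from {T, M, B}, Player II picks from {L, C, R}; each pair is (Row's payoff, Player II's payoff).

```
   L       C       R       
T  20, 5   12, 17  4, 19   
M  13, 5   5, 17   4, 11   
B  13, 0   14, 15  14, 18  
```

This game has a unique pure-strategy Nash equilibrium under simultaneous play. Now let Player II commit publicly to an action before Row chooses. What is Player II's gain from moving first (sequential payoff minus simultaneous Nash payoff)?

Solve by backward induction (Player II leads).
- L: Row compares 20, 13, 13 and picks T; Player II would get 5.
- C: Row compares 12, 5, 14 and picks B; Player II would get 15.
- R: Row compares 4, 4, 14 and picks B; Player II would get 18.
Player II's induced payoffs are 5, 15, 18, so Player II commits to R. Subgame-perfect outcome: (B, R) with payoffs (14, 18).
Now find the simultaneous Nash equilibrium.
Row's best replies: L→T; C→B; R→B.
Player II's best replies: T→R; M→C; B→R.
The unique mutual best reply is (B, R), giving (14, 18).
Player II's commitment gain: 18 − 18 = 0.

0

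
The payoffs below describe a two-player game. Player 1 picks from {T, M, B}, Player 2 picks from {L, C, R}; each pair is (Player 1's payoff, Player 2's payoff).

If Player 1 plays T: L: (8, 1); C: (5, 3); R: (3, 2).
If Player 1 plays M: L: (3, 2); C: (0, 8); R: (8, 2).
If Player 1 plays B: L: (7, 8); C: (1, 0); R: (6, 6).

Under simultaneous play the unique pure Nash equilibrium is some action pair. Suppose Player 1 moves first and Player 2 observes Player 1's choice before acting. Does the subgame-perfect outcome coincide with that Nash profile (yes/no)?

Solve by backward induction (Player 1 leads).
- T: BR = C, leader payoff 5.
- M: BR = C, leader payoff 0.
- B: BR = L, leader payoff 7.
Maximizing over 5, 0, 7, Player 1 chooses B. Subgame-perfect outcome: (B, L) with payoffs (7, 8).
Now find the simultaneous Nash equilibrium.
Player 1's best replies: L→T; C→T; R→M.
Player 2's best replies: T→C; M→C; B→L.
Only (T, C) has each player best-responding; Nash payoffs (5, 3).
Sequential outcome (B, L) differs from the Nash profile (T, C).

no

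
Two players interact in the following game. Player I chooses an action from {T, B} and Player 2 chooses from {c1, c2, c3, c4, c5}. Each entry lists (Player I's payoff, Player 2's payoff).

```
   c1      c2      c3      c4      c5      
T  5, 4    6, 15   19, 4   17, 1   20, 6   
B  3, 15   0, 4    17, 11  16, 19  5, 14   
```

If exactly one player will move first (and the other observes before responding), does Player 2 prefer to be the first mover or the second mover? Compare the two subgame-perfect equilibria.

second

If Player I leads: Player 2's best replies are T→c2, B→c4; Player I's induced payoffs 6, 16; outcome (B, c4), payoffs (16, 19).
If Player 2 leads: Player I's best replies are c1→T, c2→T, c3→T, c4→T, c5→T; Player 2's induced payoffs 4, 15, 4, 1, 6; outcome (T, c2), payoffs (6, 15).
Player 2 gets 15 moving first and 19 moving second, so Player 2 prefers to move second.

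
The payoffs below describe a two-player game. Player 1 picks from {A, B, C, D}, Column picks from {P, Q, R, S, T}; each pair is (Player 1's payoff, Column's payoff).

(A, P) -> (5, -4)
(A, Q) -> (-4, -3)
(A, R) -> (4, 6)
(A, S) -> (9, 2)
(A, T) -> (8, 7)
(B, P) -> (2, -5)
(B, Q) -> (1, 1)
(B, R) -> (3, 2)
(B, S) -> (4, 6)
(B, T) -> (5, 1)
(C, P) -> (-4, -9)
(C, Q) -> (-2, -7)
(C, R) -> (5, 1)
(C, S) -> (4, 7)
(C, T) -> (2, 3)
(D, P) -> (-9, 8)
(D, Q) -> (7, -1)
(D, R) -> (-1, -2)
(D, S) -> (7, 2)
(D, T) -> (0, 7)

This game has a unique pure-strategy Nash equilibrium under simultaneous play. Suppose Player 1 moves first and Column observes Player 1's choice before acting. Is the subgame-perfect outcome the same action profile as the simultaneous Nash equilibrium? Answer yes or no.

yes

Solve by backward induction (Player 1 leads).
- A: Column compares -4, -3, 6, 2, 7 and picks T; Player 1 would get 8.
- B: Column compares -5, 1, 2, 6, 1 and picks S; Player 1 would get 4.
- C: Column compares -9, -7, 1, 7, 3 and picks S; Player 1 would get 4.
- D: Column compares 8, -1, -2, 2, 7 and picks P; Player 1 would get -9.
Player 1's induced payoffs are 8, 4, 4, -9, so Player 1 commits to A. Subgame-perfect outcome: (A, T) with payoffs (8, 7).
For the simultaneous game, intersect best replies.
Player 1's best replies: P→A; Q→D; R→C; S→A; T→A.
Column's best replies: A→T; B→S; C→S; D→P.
Only (A, T) has each player best-responding; Nash payoffs (8, 7).
Sequential outcome (A, T) coincides with the Nash profile (A, T).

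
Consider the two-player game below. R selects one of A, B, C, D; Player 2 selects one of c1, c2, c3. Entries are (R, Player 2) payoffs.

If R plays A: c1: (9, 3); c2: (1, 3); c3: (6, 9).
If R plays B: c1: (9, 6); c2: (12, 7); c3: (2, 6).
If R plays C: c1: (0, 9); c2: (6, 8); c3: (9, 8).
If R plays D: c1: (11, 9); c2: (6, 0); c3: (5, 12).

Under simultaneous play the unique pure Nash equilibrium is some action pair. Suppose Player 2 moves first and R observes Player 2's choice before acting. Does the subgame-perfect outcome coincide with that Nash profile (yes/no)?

no

Backward induction with Player 2 moving first.
- c1: BR = D, leader payoff 9.
- c2: BR = B, leader payoff 7.
- c3: BR = C, leader payoff 8.
Among 9, 7, 8, the best is 9 at c1. Subgame-perfect outcome: (D, c1) with payoffs (11, 9).
For the simultaneous game, intersect best replies.
R's best replies: c1→D; c2→B; c3→C.
Player 2's best replies: A→c3; B→c2; C→c1; D→c3.
Only (B, c2) has each player best-responding; Nash payoffs (12, 7).
Sequential outcome (D, c1) differs from the Nash profile (B, c2).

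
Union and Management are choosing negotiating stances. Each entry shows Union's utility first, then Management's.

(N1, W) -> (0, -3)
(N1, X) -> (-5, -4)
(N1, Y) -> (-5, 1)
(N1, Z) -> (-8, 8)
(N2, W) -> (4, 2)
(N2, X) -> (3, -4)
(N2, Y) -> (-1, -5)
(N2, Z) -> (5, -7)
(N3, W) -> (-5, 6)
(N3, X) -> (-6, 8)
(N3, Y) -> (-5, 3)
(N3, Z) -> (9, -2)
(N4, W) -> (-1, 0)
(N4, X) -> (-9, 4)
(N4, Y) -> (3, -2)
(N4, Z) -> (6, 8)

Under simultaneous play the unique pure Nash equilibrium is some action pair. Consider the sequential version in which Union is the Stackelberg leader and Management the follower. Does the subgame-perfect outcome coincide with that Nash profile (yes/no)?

no

Management best-responds to each possible Union move:
- N1: Management compares -3, -4, 1, 8 and picks Z; Union would get -8.
- N2: Management compares 2, -4, -5, -7 and picks W; Union would get 4.
- N3: Management compares 6, 8, 3, -2 and picks X; Union would get -6.
- N4: Management compares 0, 4, -2, 8 and picks Z; Union would get 6.
Maximizing over -8, 4, -6, 6, Union chooses N4. Subgame-perfect outcome: (N4, Z) with payoffs (6, 8).
For the simultaneous game, intersect best replies.
Union's best replies: W→N2; X→N2; Y→N4; Z→N3.
Management's best replies: N1→Z; N2→W; N3→X; N4→Z.
Only (N2, W) has each player best-responding; Nash payoffs (4, 2).
Sequential outcome (N4, Z) differs from the Nash profile (N2, W).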